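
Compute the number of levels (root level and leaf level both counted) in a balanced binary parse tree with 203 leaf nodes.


In a balanced binary tree with n leaves the deepest leaf is ceil(log2(n)) edges below the root,
so counting node levels inclusive of root and leaves gives ceil(log2(n)) + 1 levels.
log2(203) = 7.6653
ceil(7.6653) = 8
levels = 8 + 1 = 9

9


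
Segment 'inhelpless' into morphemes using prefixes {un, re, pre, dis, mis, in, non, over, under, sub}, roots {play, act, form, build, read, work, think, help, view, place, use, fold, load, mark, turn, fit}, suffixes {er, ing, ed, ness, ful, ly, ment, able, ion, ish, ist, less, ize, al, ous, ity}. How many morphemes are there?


Segmenting 'inhelpless' against the inventory:
  'in' -> prefix (morpheme 1)
  'help' -> root (morpheme 2)
  'less' -> suffix (morpheme 3)
Total morphemes: 3

3


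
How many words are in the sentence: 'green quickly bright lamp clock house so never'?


Counting words by splitting on spaces:
  Word 1: 'green'
  Word 2: 'quickly'
  Word 3: 'bright'
  Word 4: 'lamp'
  Word 5: 'clock'
  Word 6: 'house'
  Word 7: 'so'
  Word 8: 'never'
Total words: 8

8


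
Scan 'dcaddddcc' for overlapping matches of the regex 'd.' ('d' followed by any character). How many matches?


Pattern: d. means 'd' followed by any character.
Scanning 'dcaddddcc' position-by-position:
  Pos 0: window 'dc' -> MATCH
  Pos 1: window 'ca' -> no
  Pos 2: window 'ad' -> no
  Pos 3: window 'dd' -> MATCH
  Pos 4: window 'dd' -> MATCH
  Pos 5: window 'dd' -> MATCH
  Pos 6: window 'dc' -> MATCH
  Pos 7: window 'cc' -> no
  Pos 8: window 'c' -> no
Total matches: 5

5


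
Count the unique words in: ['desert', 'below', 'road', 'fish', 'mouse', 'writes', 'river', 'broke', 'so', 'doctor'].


Listing all tokens and tracking unique types:
  Token 1: 'desert' -> NEW (unique so far: 1)
  Token 2: 'below' -> NEW (unique so far: 2)
  Token 3: 'road' -> NEW (unique so far: 3)
  Token 4: 'fish' -> NEW (unique so far: 4)
  Token 5: 'mouse' -> NEW (unique so far: 5)
  Token 6: 'writes' -> NEW (unique so far: 6)
  Token 7: 'river' -> NEW (unique so far: 7)
  Token 8: 'broke' -> NEW (unique so far: 8)
  Token 9: 'so' -> NEW (unique so far: 9)
  Token 10: 'doctor' -> NEW (unique so far: 10)
Unique types: ('below', 'broke', 'desert', 'doctor', 'fish', 'mouse', 'river', 'road', 'so', 'writes')
Vocabulary size: 10

10


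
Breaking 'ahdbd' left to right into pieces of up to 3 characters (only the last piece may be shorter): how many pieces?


'ahdbd' has 5 characters.
Chunking with max size 3:
  Chunk 1: 'ahd' (positions 0-2)
  Chunk 2: 'bd' (positions 3-4)
Total chunks: ceil(5 / 3) = 2

2


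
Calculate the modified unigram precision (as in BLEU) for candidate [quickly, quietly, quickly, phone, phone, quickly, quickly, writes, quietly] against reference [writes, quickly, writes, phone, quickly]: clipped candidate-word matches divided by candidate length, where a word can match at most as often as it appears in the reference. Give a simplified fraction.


Reference word counts: {'phone': 1, 'quickly': 2, 'writes': 2}
Checking each candidate word (with clipping):
  'quickly' -> in reference (ref count 2, used 1/2) -> match (matches: 1)
  'quietly' -> not in reference -> no match (matches: 1)
  'quickly' -> in reference (ref count 2, used 2/2) -> match (matches: 2)
  'phone' -> in reference (ref count 1, used 1/1) -> match (matches: 3)
  'phone' -> ref count 1 already used up (1/1) -> clipped, no match (matches: 3)
  'quickly' -> ref count 2 already used up (2/2) -> clipped, no match (matches: 3)
  'quickly' -> ref count 2 already used up (2/2) -> clipped, no match (matches: 3)
  'writes' -> in reference (ref count 2, used 1/2) -> match (matches: 4)
  'quietly' -> not in reference -> no match (matches: 4)
Clipped matches: 4, Candidate length: 9
Precision = 4/9

4/9


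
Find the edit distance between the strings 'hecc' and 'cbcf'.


Building DP table for s1='hecc' (len 4) and s2='cbcf' (len 4):
       c  b  c  f
    0  1  2  3  4
  h 1  1  2  3  4
  e 2  2  2  3  4
  c 3  2  3  2  3
  c 4  3  3  3  3
Edit distance = dp[4][4] = 3

3


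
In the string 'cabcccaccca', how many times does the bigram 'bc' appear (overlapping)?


Scanning 'cabcccaccca' for bigram 'bc':
  Position 0: 'ca' -> no
  Position 1: 'ab' -> no
  Position 2: 'bc' -> MATCH
  Position 3: 'cc' -> no
  Position 4: 'cc' -> no
  Position 5: 'ca' -> no
  Position 6: 'ac' -> no
  Position 7: 'cc' -> no
  Position 8: 'cc' -> no
  Position 9: 'ca' -> no
Total matches: 1

1


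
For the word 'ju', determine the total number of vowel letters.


Scanning each character of 'ju':
  Position 1: 'j' -> consonant (running count: 0)
  Position 2: 'u' -> vowel (running count: 1)
Total vowels: 1

1


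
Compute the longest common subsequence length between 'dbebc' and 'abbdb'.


DP table for LCS of 'dbebc' and 'abbdb':
       a  b  b  d  b
    0  0  0  0  0  0
  d 0  0  0  0  1  1
  b 0  0  1  1  1  2
  e 0  0  1  1  1  2
  b 0  0  1  2  2  2
  c 0  0  1  2  2  2
LCS: 'db'
LCS length = 2

2


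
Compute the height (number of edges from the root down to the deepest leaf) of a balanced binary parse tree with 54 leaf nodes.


In a balanced binary tree with n leaves the deepest leaf is ceil(log2(n)) edges below the root.
log2(54) = 5.7549
ceil(5.7549) = 6
height (edges) = 6

6


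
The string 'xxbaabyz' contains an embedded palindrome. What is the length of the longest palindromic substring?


Scanning 'xxbaabyz' for palindromic substrings.
Substring at positions 2-5: 'baab'.
Check: reverse('baab') = 'baab' -> palindrome confirmed.
Neighbouring characters ('x' / 'y') break symmetry, so it cannot extend further.
No longer palindromic substring exists; longest length = 4

4


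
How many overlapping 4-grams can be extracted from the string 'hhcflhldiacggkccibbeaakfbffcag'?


String 'hhcflhldiacggkccibbeaakfbffcag' has length L = 30.
Number of overlapping n-grams = L - n + 1
Substituting: 30 - 4 + 1 = 27

27


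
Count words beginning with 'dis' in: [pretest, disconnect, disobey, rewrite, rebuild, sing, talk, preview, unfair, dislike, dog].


Checking each word for prefix 'dis':
  'pretest' -> no (count: 0)
  'disconnect' -> YES, starts with 'dis' (count: 1)
  'disobey' -> YES, starts with 'dis' (count: 2)
  'rewrite' -> no (count: 2)
  'rebuild' -> no (count: 2)
  'sing' -> no (count: 2)
  'talk' -> no (count: 2)
  'preview' -> no (count: 2)
  'unfair' -> no (count: 2)
  'dislike' -> YES, starts with 'dis' (count: 3)
  'dog' -> no (count: 3)
Total with prefix 'dis': 3

3


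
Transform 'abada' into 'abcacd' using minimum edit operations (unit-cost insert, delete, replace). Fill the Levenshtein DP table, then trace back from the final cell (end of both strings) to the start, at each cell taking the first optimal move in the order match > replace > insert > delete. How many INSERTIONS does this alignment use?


Edit distance = 3. Backtracking from cell (5, 6) with preference match > replace > insert > delete,
then listing the resulting alignment 'abada' -> 'abcacd' left to right:
  Step 1: keep 'a'
  Step 2: keep 'b'
  Step 3: insert 'c' [insertion #1]
  Step 4: keep 'a'
  Step 5: replace d->c
  Step 6: replace a->d
Total insertions: 1

1


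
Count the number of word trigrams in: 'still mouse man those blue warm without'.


Word trigrams from [7] words:
  Trigram 1: (still mouse man)
  Trigram 2: (mouse man those)
  Trigram 3: (man those blue)
  Trigram 4: (those blue warm)
  Trigram 5: (blue warm without)
Total word trigrams: 7 - 2 = 5

5


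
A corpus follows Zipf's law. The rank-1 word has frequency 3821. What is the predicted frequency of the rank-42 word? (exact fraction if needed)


Zipf's law: freq(rank) = f1 / rank
f1 = 3821, rank = 42
freq = 3821 / 42
GCD(3821, 42) = 1
Simplified: 3821/42

3821/42


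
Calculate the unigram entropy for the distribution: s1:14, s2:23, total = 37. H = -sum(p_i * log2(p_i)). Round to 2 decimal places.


Computing entropy H = -sum(p_i * log2(p_i)):
  s1: p = 14/37 = 0.3784, -p*log2(p) = 0.5305
  s2: p = 23/37 = 0.6216, -p*log2(p) = 0.4264
H = sum of terms = 0.9569
Rounded to 2 decimals: 0.96

0.96


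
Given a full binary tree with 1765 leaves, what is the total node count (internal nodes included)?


Leaf nodes (terminals): 1765
Internal nodes = n - 1 = 1765 - 1 = 1764
Total = leaves + internal = 1765 + 1764 = 3529

3529


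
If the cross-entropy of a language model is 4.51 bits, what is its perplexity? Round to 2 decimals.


Perplexity formula: PP = 2^H
H = 4.51
PP = 2^4.51
Decompose: 2^4.51 = 2^4 * 2^0.51
2^4 = 16, 2^0.51 ~ 1.4240502
PP ~ 16 * 1.4240502 = 22.7848032
Rounded to 2 decimals: 22.78

22.78


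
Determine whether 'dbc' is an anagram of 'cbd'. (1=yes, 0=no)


Sort characters of 'dbc': 'bcd'
Sort characters of 'cbd': 'bcd'
Sorted forms match -> they ARE anagrams
Result: 1

1


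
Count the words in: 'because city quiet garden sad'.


Counting words by splitting on spaces:
  Word 1: 'because'
  Word 2: 'city'
  Word 3: 'quiet'
  Word 4: 'garden'
  Word 5: 'sad'
Total words: 5

5


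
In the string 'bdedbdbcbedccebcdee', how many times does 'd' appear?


Scanning 'bdedbdbcbedccebcdee' for 'd':
  Position 1: 'd' -> MATCH (count: 1)
  Position 3: 'd' -> MATCH (count: 2)
  Position 5: 'd' -> MATCH (count: 3)
  Position 10: 'd' -> MATCH (count: 4)
  Position 16: 'd' -> MATCH (count: 5)
Total occurrences of 'd': 5

5


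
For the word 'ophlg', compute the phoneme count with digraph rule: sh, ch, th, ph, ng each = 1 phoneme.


Parsing 'ophlg' greedily, digraphs first:
  'o' -> vowel phoneme (phonemes so far: 1)
  'ph' -> digraph (1 consonant phoneme) (phonemes so far: 2)
  'l' -> consonant phoneme (phonemes so far: 3)
  'g' -> consonant phoneme (phonemes so far: 4)
Total phonemes: 4

4


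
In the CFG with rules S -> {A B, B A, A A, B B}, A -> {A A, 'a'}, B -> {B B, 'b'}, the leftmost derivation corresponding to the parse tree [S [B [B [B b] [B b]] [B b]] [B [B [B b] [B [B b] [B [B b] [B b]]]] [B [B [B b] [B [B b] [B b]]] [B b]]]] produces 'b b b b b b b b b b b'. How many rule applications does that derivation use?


Every bracketed nonterminal node [X ...] in the tree is produced by exactly one rule application.
Reading the tree off as a leftmost derivation:
  Step 1: S  =>  B B   (applied S -> B B)
  Step 2: B B  =>  B B B   (applied B -> B B)
  Step 3: B B B  =>  B B B B   (applied B -> B B)
  Step 4: B B B B  =>  b B B B   (applied B -> b)
  Step 5: b B B B  =>  b b B B   (applied B -> b)
  Step 6: b b B B  =>  b b b B   (applied B -> b)
  Step 7: b b b B  =>  b b b B B   (applied B -> B B)
  Step 8: b b b B B  =>  b b b B B B   (applied B -> B B)
  Step 9: b b b B B B  =>  b b b b B B   (applied B -> b)
  Step 10: b b b b B B  =>  b b b b B B B   (applied B -> B B)
  Step 11: b b b b B B B  =>  b b b b b B B   (applied B -> b)
  Step 12: b b b b b B B  =>  b b b b b B B B   (applied B -> B B)
  Step 13: b b b b b B B B  =>  b b b b b b B B   (applied B -> b)
  Step 14: b b b b b b B B  =>  b b b b b b b B   (applied B -> b)
  Step 15: b b b b b b b B  =>  b b b b b b b B B   (applied B -> B B)
  Step 16: b b b b b b b B B  =>  b b b b b b b B B B   (applied B -> B B)
  Step 17: b b b b b b b B B B  =>  b b b b b b b b B B   (applied B -> b)
  Step 18: b b b b b b b b B B  =>  b b b b b b b b B B B   (applied B -> B B)
  Step 19: b b b b b b b b B B B  =>  b b b b b b b b b B B   (applied B -> b)
  Step 20: b b b b b b b b b B B  =>  b b b b b b b b b b B   (applied B -> b)
  Step 21: b b b b b b b b b b B  =>  b b b b b b b b b b b   (applied B -> b)
Final yield: b b b b b b b b b b b
Total rewrite steps: 21

21


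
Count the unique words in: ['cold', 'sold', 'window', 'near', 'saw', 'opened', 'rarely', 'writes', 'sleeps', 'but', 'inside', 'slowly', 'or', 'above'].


Listing all tokens and tracking unique types:
  Token 1: 'cold' -> NEW (unique so far: 1)
  Token 2: 'sold' -> NEW (unique so far: 2)
  Token 3: 'window' -> NEW (unique so far: 3)
  Token 4: 'near' -> NEW (unique so far: 4)
  Token 5: 'saw' -> NEW (unique so far: 5)
  Token 6: 'opened' -> NEW (unique so far: 6)
  Token 7: 'rarely' -> NEW (unique so far: 7)
  Token 8: 'writes' -> NEW (unique so far: 8)
  Token 9: 'sleeps' -> NEW (unique so far: 9)
  Token 10: 'but' -> NEW (unique so far: 10)
  Token 11: 'inside' -> NEW (unique so far: 11)
  Token 12: 'slowly' -> NEW (unique so far: 12)
  Token 13: 'or' -> NEW (unique so far: 13)
  Token 14: 'above' -> NEW (unique so far: 14)
Unique types: ('above', 'but', 'cold', 'inside', 'near', 'opened', 'or', 'rarely', 'saw', 'sleeps', 'slowly', 'sold', 'window', 'writes')
Vocabulary size: 14

14


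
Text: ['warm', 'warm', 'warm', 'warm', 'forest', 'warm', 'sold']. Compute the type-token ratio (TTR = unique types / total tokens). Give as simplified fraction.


Tokens: 7
Unique types: ('forest', 'sold', 'warm') = 3
TTR = 3/7
Already in lowest terms.

3/7


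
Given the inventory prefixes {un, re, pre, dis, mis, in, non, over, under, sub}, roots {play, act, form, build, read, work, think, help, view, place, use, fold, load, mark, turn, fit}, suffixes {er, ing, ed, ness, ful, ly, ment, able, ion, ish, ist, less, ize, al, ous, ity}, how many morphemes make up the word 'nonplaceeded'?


Segmenting 'nonplaceeded' against the inventory:
  'non' -> prefix (morpheme 1)
  'place' -> root (morpheme 2)
  'ed' -> suffix (morpheme 3)
  'ed' -> suffix (morpheme 4)
Total morphemes: 4

4


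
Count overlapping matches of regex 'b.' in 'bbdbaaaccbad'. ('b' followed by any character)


Pattern: b. means 'b' followed by any character.
Scanning 'bbdbaaaccbad' position-by-position:
  Pos 0: window 'bb' -> MATCH
  Pos 1: window 'bd' -> MATCH
  Pos 2: window 'db' -> no
  Pos 3: window 'ba' -> MATCH
  Pos 4: window 'aa' -> no
  Pos 5: window 'aa' -> no
  Pos 6: window 'ac' -> no
  Pos 7: window 'cc' -> no
  Pos 8: window 'cb' -> no
  Pos 9: window 'ba' -> MATCH
  Pos 10: window 'ad' -> no
  Pos 11: window 'd' -> no
Total matches: 4

4


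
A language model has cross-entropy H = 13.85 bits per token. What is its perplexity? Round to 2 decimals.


Perplexity formula: PP = 2^H
H = 13.85
PP = 2^13.85
Decompose: 2^13.85 = 2^13 * 2^0.85
2^13 = 8192, 2^0.85 ~ 1.8025009
PP ~ 8192 * 1.8025009 = 14766.0873728
Rounded to 2 decimals: 14766.09

14766.09


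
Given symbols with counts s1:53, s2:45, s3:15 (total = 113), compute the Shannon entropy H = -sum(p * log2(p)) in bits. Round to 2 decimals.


Computing entropy H = -sum(p_i * log2(p_i)):
  s1: p = 53/113 = 0.4690, -p*log2(p) = 0.5123
  s2: p = 45/113 = 0.3982, -p*log2(p) = 0.5290
  s3: p = 15/113 = 0.1327, -p*log2(p) = 0.3867
H = sum of terms = 1.4280
Rounded to 2 decimals: 1.43

1.43


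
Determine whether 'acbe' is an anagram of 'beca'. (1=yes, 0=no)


Sort characters of 'acbe': 'abce'
Sort characters of 'beca': 'abce'
Sorted forms match -> they ARE anagrams
Result: 1

1


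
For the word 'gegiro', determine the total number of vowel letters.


Scanning each character of 'gegiro':
  Position 1: 'g' -> consonant (running count: 0)
  Position 2: 'e' -> vowel (running count: 1)
  Position 3: 'g' -> consonant (running count: 1)
  Position 4: 'i' -> vowel (running count: 2)
  Position 5: 'r' -> consonant (running count: 2)
  Position 6: 'o' -> vowel (running count: 3)
Total vowels: 3

3


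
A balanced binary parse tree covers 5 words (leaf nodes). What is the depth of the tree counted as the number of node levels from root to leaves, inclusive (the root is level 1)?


In a balanced binary tree with n leaves the deepest leaf is ceil(log2(n)) edges below the root,
so counting node levels inclusive of root and leaves gives ceil(log2(n)) + 1 levels.
log2(5) = 2.3219
ceil(2.3219) = 3
levels = 3 + 1 = 4

4


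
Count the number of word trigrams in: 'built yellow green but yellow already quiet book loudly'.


Word trigrams from [9] words:
  Trigram 1: (built yellow green)
  Trigram 2: (yellow green but)
  Trigram 3: (green but yellow)
  Trigram 4: (but yellow already)
  Trigram 5: (yellow already quiet)
  Trigram 6: (already quiet book)
  Trigram 7: (quiet book loudly)
Total word trigrams: 9 - 2 = 7

7


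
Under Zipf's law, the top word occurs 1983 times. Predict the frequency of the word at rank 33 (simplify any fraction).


Zipf's law: freq(rank) = f1 / rank
f1 = 1983, rank = 33
freq = 1983 / 33
GCD(1983, 33) = 3
Simplified: 661/11

661/11


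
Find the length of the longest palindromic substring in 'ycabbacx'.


Scanning 'ycabbacx' for palindromic substrings.
Substring at positions 1-6: 'cabbac'.
Check: reverse('cabbac') = 'cabbac' -> palindrome confirmed.
Neighbouring characters ('y' / 'x') break symmetry, so it cannot extend further.
No longer palindromic substring exists; longest length = 6

6


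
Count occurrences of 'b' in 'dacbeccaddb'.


Scanning 'dacbeccaddb' for 'b':
  Position 3: 'b' -> MATCH (count: 1)
  Position 10: 'b' -> MATCH (count: 2)
Total occurrences of 'b': 2

2


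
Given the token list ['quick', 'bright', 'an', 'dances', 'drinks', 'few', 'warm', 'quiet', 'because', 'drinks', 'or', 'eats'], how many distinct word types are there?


Listing all tokens and tracking unique types:
  Token 1: 'quick' -> NEW (unique so far: 1)
  Token 2: 'bright' -> NEW (unique so far: 2)
  Token 3: 'an' -> NEW (unique so far: 3)
  Token 4: 'dances' -> NEW (unique so far: 4)
  Token 5: 'drinks' -> NEW (unique so far: 5)
  Token 6: 'few' -> NEW (unique so far: 6)
  Token 7: 'warm' -> NEW (unique so far: 7)
  Token 8: 'quiet' -> NEW (unique so far: 8)
  Token 9: 'because' -> NEW (unique so far: 9)
  Token 10: 'drinks' -> duplicate (unique so far: 9)
  Token 11: 'or' -> NEW (unique so far: 10)
  Token 12: 'eats' -> NEW (unique so far: 11)
Unique types: ('an', 'because', 'bright', 'dances', 'drinks', 'eats', 'few', 'or', 'quick', 'quiet', 'warm')
Vocabulary size: 11

11


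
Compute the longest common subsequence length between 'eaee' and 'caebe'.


DP table for LCS of 'eaee' and 'caebe':
       c  a  e  b  e
    0  0  0  0  0  0
  e 0  0  0  1  1  1
  a 0  0  1  1  1  1
  e 0  0  1  2  2  2
  e 0  0  1  2  2  3
LCS: 'aee'
LCS length = 3

3


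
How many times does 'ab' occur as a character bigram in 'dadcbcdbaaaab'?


Scanning 'dadcbcdbaaaab' for bigram 'ab':
  Position 0: 'da' -> no
  Position 1: 'ad' -> no
  Position 2: 'dc' -> no
  Position 3: 'cb' -> no
  Position 4: 'bc' -> no
  Position 5: 'cd' -> no
  Position 6: 'db' -> no
  Position 7: 'ba' -> no
  Position 8: 'aa' -> no
  Position 9: 'aa' -> no
  Position 10: 'aa' -> no
  Position 11: 'ab' -> MATCH
Total matches: 1

1


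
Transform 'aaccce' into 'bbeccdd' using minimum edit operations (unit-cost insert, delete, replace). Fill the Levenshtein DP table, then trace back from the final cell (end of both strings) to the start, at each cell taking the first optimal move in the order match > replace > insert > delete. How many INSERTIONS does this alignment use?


Edit distance = 5. Backtracking from cell (6, 7) with preference match > replace > insert > delete,
then listing the resulting alignment 'aaccce' -> 'bbeccdd' left to right:
  Step 1: insert 'b' [insertion #1]
  Step 2: replace a->b
  Step 3: replace a->e
  Step 4: keep 'c'
  Step 5: keep 'c'
  Step 6: replace c->d
  Step 7: replace e->d
Total insertions: 1

1


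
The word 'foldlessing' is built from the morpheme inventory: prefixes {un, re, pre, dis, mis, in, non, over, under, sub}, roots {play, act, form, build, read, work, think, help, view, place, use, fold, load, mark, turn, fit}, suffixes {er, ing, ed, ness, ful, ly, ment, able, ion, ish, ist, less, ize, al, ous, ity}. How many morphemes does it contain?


Segmenting 'foldlessing' against the inventory:
  'fold' -> root (morpheme 1)
  'less' -> suffix (morpheme 2)
  'ing' -> suffix (morpheme 3)
Total morphemes: 3

3


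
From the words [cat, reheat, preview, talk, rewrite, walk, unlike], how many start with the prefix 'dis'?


Checking each word for prefix 'dis':
  'cat' -> no (count: 0)
  'reheat' -> no (count: 0)
  'preview' -> no (count: 0)
  'talk' -> no (count: 0)
  'rewrite' -> no (count: 0)
  'walk' -> no (count: 0)
  'unlike' -> no (count: 0)
Total with prefix 'dis': 0

0


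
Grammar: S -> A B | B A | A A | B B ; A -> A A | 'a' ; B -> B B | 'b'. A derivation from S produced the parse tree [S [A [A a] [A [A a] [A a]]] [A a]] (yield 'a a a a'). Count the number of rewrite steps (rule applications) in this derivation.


Every bracketed nonterminal node [X ...] in the tree is produced by exactly one rule application.
Reading the tree off as a leftmost derivation:
  Step 1: S  =>  A A   (applied S -> A A)
  Step 2: A A  =>  A A A   (applied A -> A A)
  Step 3: A A A  =>  a A A   (applied A -> a)
  Step 4: a A A  =>  a A A A   (applied A -> A A)
  Step 5: a A A A  =>  a a A A   (applied A -> a)
  Step 6: a a A A  =>  a a a A   (applied A -> a)
  Step 7: a a a A  =>  a a a a   (applied A -> a)
Final yield: a a a a
Total rewrite steps: 7

7


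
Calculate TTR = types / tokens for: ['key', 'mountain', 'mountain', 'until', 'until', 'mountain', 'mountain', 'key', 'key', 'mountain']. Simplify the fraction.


Tokens: 10
Unique types: ('key', 'mountain', 'until') = 3
TTR = 3/10
Already in lowest terms.

3/10


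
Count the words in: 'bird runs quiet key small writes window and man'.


Counting words by splitting on spaces:
  Word 1: 'bird'
  Word 2: 'runs'
  Word 3: 'quiet'
  Word 4: 'key'
  Word 5: 'small'
  Word 6: 'writes'
  Word 7: 'window'
  Word 8: 'and'
  Word 9: 'man'
Total words: 9

9


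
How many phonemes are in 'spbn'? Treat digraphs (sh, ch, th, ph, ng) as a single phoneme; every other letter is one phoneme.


Parsing 'spbn' greedily, digraphs first:
  's' -> consonant phoneme (phonemes so far: 1)
  'p' -> consonant phoneme (phonemes so far: 2)
  'b' -> consonant phoneme (phonemes so far: 3)
  'n' -> consonant phoneme (phonemes so far: 4)
Total phonemes: 4

4


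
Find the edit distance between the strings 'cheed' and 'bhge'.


Building DP table for s1='cheed' (len 5) and s2='bhge' (len 4):
       b  h  g  e
    0  1  2  3  4
  c 1  1  2  3  4
  h 2  2  1  2  3
  e 3  3  2  2  2
  e 4  4  3  3  2
  d 5  5  4  4  3
Edit distance = dp[5][4] = 3

3


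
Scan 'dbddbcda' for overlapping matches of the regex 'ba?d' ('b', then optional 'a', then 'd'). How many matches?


Pattern: ba?d means 'b', then optional 'a', then 'd'.
Scanning 'dbddbcda' position-by-position:
  Pos 0: window 'dbd' -> no
  Pos 1: window 'bdd' -> MATCH
  Pos 2: window 'ddb' -> no
  Pos 3: window 'dbc' -> no
  Pos 4: window 'bcd' -> no
  Pos 5: window 'cda' -> no
  Pos 6: window 'da' -> no
  Pos 7: window 'a' -> no
Total matches: 1

1


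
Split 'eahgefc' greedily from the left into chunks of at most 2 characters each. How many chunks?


'eahgefc' has 7 characters.
Chunking with max size 2:
  Chunk 1: 'ea' (positions 0-1)
  Chunk 2: 'hg' (positions 2-3)
  Chunk 3: 'ef' (positions 4-5)
  Chunk 4: 'c' (positions 6-6)
Total chunks: ceil(7 / 2) = 4

4


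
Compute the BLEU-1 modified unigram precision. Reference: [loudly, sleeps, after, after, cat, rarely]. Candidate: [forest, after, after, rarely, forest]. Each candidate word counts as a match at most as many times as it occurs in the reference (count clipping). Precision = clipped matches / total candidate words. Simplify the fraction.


Reference word counts: {'after': 2, 'cat': 1, 'loudly': 1, 'rarely': 1, 'sleeps': 1}
Checking each candidate word (with clipping):
  'forest' -> not in reference -> no match (matches: 0)
  'after' -> in reference (ref count 2, used 1/2) -> match (matches: 1)
  'after' -> in reference (ref count 2, used 2/2) -> match (matches: 2)
  'rarely' -> in reference (ref count 1, used 1/1) -> match (matches: 3)
  'forest' -> not in reference -> no match (matches: 3)
Clipped matches: 3, Candidate length: 5
Precision = 3/5

3/5


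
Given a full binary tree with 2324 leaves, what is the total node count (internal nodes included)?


Leaf nodes (terminals): 2324
Internal nodes = n - 1 = 2324 - 1 = 2323
Total = leaves + internal = 2324 + 2323 = 4647

4647


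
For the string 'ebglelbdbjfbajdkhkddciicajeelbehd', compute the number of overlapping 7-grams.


String 'ebglelbdbjfbajdkhkddciicajeelbehd' has length L = 33.
Number of overlapping n-grams = L - n + 1
Substituting: 33 - 7 + 1 = 27

27


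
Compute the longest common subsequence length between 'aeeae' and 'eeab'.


DP table for LCS of 'aeeae' and 'eeab':
       e  e  a  b
    0  0  0  0  0
  a 0  0  0  1  1
  e 0  1  1  1  1
  e 0  1  2  2  2
  a 0  1  2  3  3
  e 0  1  2  3  3
LCS: 'eea'
LCS length = 3

3


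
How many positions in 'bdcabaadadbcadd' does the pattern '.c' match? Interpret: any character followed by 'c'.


Pattern: .c means any character followed by 'c'.
Scanning 'bdcabaadadbcadd' position-by-position:
  Pos 0: window 'bd' -> no
  Pos 1: window 'dc' -> MATCH
  Pos 2: window 'ca' -> no
  Pos 3: window 'ab' -> no
  Pos 4: window 'ba' -> no
  Pos 5: window 'aa' -> no
  Pos 6: window 'ad' -> no
  Pos 7: window 'da' -> no
  Pos 8: window 'ad' -> no
  Pos 9: window 'db' -> no
  Pos 10: window 'bc' -> MATCH
  Pos 11: window 'ca' -> no
  Pos 12: window 'ad' -> no
  Pos 13: window 'dd' -> no
  Pos 14: window 'd' -> no
Total matches: 2

2


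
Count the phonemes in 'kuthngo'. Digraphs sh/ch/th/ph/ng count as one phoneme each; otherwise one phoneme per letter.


Parsing 'kuthngo' greedily, digraphs first:
  'k' -> consonant phoneme (phonemes so far: 1)
  'u' -> vowel phoneme (phonemes so far: 2)
  'th' -> digraph (1 consonant phoneme) (phonemes so far: 3)
  'ng' -> digraph (1 consonant phoneme) (phonemes so far: 4)
  'o' -> vowel phoneme (phonemes so far: 5)
Total phonemes: 5

5


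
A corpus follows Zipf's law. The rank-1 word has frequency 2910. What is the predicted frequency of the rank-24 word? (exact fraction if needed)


Zipf's law: freq(rank) = f1 / rank
f1 = 2910, rank = 24
freq = 2910 / 24
GCD(2910, 24) = 6
Simplified: 485/4

485/4


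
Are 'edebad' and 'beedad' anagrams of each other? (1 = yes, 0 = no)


Sort characters of 'edebad': 'abddee'
Sort characters of 'beedad': 'abddee'
Sorted forms match -> they ARE anagrams
Result: 1

1


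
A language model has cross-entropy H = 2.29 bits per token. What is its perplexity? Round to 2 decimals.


Perplexity formula: PP = 2^H
H = 2.29
PP = 2^2.29
Decompose: 2^2.29 = 2^2 * 2^0.29
2^2 = 4, 2^0.29 ~ 1.2226403
PP ~ 4 * 1.2226403 = 4.8905612
Rounded to 2 decimals: 4.89

4.89


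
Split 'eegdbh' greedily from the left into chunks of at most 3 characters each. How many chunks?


'eegdbh' has 6 characters.
Chunking with max size 3:
  Chunk 1: 'eeg' (positions 0-2)
  Chunk 2: 'dbh' (positions 3-5)
Total chunks: ceil(6 / 3) = 2

2


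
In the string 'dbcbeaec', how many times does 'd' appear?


Scanning 'dbcbeaec' for 'd':
  Position 0: 'd' -> MATCH (count: 1)
Total occurrences of 'd': 1

1


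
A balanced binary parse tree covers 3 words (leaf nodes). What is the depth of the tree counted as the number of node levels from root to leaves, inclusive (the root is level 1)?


In a balanced binary tree with n leaves the deepest leaf is ceil(log2(n)) edges below the root,
so counting node levels inclusive of root and leaves gives ceil(log2(n)) + 1 levels.
log2(3) = 1.5850
ceil(1.5850) = 2
levels = 2 + 1 = 3

3


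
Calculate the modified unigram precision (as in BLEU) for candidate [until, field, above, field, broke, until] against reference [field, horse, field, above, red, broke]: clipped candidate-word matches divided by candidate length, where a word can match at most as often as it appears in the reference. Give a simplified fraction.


Reference word counts: {'above': 1, 'broke': 1, 'field': 2, 'horse': 1, 'red': 1}
Checking each candidate word (with clipping):
  'until' -> not in reference -> no match (matches: 0)
  'field' -> in reference (ref count 2, used 1/2) -> match (matches: 1)
  'above' -> in reference (ref count 1, used 1/1) -> match (matches: 2)
  'field' -> in reference (ref count 2, used 2/2) -> match (matches: 3)
  'broke' -> in reference (ref count 1, used 1/1) -> match (matches: 4)
  'until' -> not in reference -> no match (matches: 4)
Clipped matches: 4, Candidate length: 6
Precision = 4/6 = 2/3

2/3


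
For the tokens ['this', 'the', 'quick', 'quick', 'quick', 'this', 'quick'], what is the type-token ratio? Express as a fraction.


Tokens: 7
Unique types: ('quick', 'the', 'this') = 3
TTR = 3/7
Already in lowest terms.

3/7


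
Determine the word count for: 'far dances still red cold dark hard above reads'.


Counting words by splitting on spaces:
  Word 1: 'far'
  Word 2: 'dances'
  Word 3: 'still'
  Word 4: 'red'
  Word 5: 'cold'
  Word 6: 'dark'
  Word 7: 'hard'
  Word 8: 'above'
  Word 9: 'reads'
Total words: 9

9


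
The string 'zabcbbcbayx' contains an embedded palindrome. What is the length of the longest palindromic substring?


Scanning 'zabcbbcbayx' for palindromic substrings.
Substring at positions 1-8: 'abcbbcba'.
Check: reverse('abcbbcba') = 'abcbbcba' -> palindrome confirmed.
Neighbouring characters ('z' / 'y') break symmetry, so it cannot extend further.
No longer palindromic substring exists; longest length = 8

8


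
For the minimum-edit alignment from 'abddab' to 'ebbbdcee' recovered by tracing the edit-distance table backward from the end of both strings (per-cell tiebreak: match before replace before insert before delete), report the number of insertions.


Edit distance = 6. Backtracking from cell (6, 8) with preference match > replace > insert > delete,
then listing the resulting alignment 'abddab' -> 'ebbbdcee' left to right:
  Step 1: insert 'e' [insertion #1]
  Step 2: insert 'b' [insertion #2]
  Step 3: replace a->b
  Step 4: keep 'b'
  Step 5: keep 'd'
  Step 6: replace d->c
  Step 7: replace a->e
  Step 8: replace b->e
Total insertions: 2

2


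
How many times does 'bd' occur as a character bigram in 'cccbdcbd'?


Scanning 'cccbdcbd' for bigram 'bd':
  Position 0: 'cc' -> no
  Position 1: 'cc' -> no
  Position 2: 'cb' -> no
  Position 3: 'bd' -> MATCH
  Position 4: 'dc' -> no
  Position 5: 'cb' -> no
  Position 6: 'bd' -> MATCH
Total matches: 2

2


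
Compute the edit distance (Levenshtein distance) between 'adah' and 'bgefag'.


Building DP table for s1='adah' (len 4) and s2='bgefag' (len 6):
       b  g  e  f  a  g
    0  1  2  3  4  5  6
  a 1  1  2  3  4  4  5
  d 2  2  2  3  4  5  5
  a 3  3  3  3  4  4  5
  h 4  4  4  4  4  5  5
Edit distance = dp[4][6] = 5

5


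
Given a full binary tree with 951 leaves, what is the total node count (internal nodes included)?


Leaf nodes (terminals): 951
Internal nodes = n - 1 = 951 - 1 = 950
Total = leaves + internal = 951 + 950 = 1901

1901


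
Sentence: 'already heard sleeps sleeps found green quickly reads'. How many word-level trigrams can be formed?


Word trigrams from [8] words:
  Trigram 1: (already heard sleeps)
  Trigram 2: (heard sleeps sleeps)
  Trigram 3: (sleeps sleeps found)
  Trigram 4: (sleeps found green)
  Trigram 5: (found green quickly)
  Trigram 6: (green quickly reads)
Total word trigrams: 8 - 2 = 6

6


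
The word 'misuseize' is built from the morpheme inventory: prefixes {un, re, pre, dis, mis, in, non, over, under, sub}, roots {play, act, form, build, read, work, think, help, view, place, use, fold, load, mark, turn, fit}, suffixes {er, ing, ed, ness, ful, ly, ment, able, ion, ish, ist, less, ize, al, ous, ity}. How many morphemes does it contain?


Segmenting 'misuseize' against the inventory:
  'mis' -> prefix (morpheme 1)
  'use' -> root (morpheme 2)
  'ize' -> suffix (morpheme 3)
Total morphemes: 3

3


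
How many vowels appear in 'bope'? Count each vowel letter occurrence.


Scanning each character of 'bope':
  Position 1: 'b' -> consonant (running count: 0)
  Position 2: 'o' -> vowel (running count: 1)
  Position 3: 'p' -> consonant (running count: 1)
  Position 4: 'e' -> vowel (running count: 2)
Total vowels: 2

2


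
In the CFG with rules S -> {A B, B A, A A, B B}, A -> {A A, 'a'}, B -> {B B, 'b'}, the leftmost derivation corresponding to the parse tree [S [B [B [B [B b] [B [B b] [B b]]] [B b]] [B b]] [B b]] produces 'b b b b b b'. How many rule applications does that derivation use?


Every bracketed nonterminal node [X ...] in the tree is produced by exactly one rule application.
Reading the tree off as a leftmost derivation:
  Step 1: S  =>  B B   (applied S -> B B)
  Step 2: B B  =>  B B B   (applied B -> B B)
  Step 3: B B B  =>  B B B B   (applied B -> B B)
  Step 4: B B B B  =>  B B B B B   (applied B -> B B)
  Step 5: B B B B B  =>  b B B B B   (applied B -> b)
  Step 6: b B B B B  =>  b B B B B B   (applied B -> B B)
  Step 7: b B B B B B  =>  b b B B B B   (applied B -> b)
  Step 8: b b B B B B  =>  b b b B B B   (applied B -> b)
  Step 9: b b b B B B  =>  b b b b B B   (applied B -> b)
  Step 10: b b b b B B  =>  b b b b b B   (applied B -> b)
  Step 11: b b b b b B  =>  b b b b b b   (applied B -> b)
Final yield: b b b b b b
Total rewrite steps: 11

11


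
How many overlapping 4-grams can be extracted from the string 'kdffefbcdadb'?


String 'kdffefbcdadb' has length L = 12.
Number of overlapping n-grams = L - n + 1
Substituting: 12 - 4 + 1 = 9

9


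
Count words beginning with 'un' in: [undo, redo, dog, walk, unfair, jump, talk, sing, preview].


Checking each word for prefix 'un':
  'undo' -> YES, starts with 'un' (count: 1)
  'redo' -> no (count: 1)
  'dog' -> no (count: 1)
  'walk' -> no (count: 1)
  'unfair' -> YES, starts with 'un' (count: 2)
  'jump' -> no (count: 2)
  'talk' -> no (count: 2)
  'sing' -> no (count: 2)
  'preview' -> no (count: 2)
Total with prefix 'un': 2

2


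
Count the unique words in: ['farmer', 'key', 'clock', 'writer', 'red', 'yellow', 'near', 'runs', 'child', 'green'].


Listing all tokens and tracking unique types:
  Token 1: 'farmer' -> NEW (unique so far: 1)
  Token 2: 'key' -> NEW (unique so far: 2)
  Token 3: 'clock' -> NEW (unique so far: 3)
  Token 4: 'writer' -> NEW (unique so far: 4)
  Token 5: 'red' -> NEW (unique so far: 5)
  Token 6: 'yellow' -> NEW (unique so far: 6)
  Token 7: 'near' -> NEW (unique so far: 7)
  Token 8: 'runs' -> NEW (unique so far: 8)
  Token 9: 'child' -> NEW (unique so far: 9)
  Token 10: 'green' -> NEW (unique so far: 10)
Unique types: ('child', 'clock', 'farmer', 'green', 'key', 'near', 'red', 'runs', 'writer', 'yellow')
Vocabulary size: 10

10


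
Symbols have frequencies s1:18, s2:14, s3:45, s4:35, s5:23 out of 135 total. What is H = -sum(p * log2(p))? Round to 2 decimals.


Computing entropy H = -sum(p_i * log2(p_i)):
  s1: p = 18/135 = 0.1333, -p*log2(p) = 0.3876
  s2: p = 14/135 = 0.1037, -p*log2(p) = 0.3391
  s3: p = 45/135 = 0.3333, -p*log2(p) = 0.5283
  s4: p = 35/135 = 0.2593, -p*log2(p) = 0.5049
  s5: p = 23/135 = 0.1704, -p*log2(p) = 0.4350
H = sum of terms = 2.1949
Rounded to 2 decimals: 2.19

2.19


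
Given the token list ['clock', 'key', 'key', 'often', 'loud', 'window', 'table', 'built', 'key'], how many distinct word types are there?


Listing all tokens and tracking unique types:
  Token 1: 'clock' -> NEW (unique so far: 1)
  Token 2: 'key' -> NEW (unique so far: 2)
  Token 3: 'key' -> duplicate (unique so far: 2)
  Token 4: 'often' -> NEW (unique so far: 3)
  Token 5: 'loud' -> NEW (unique so far: 4)
  Token 6: 'window' -> NEW (unique so far: 5)
  Token 7: 'table' -> NEW (unique so far: 6)
  Token 8: 'built' -> NEW (unique so far: 7)
  Token 9: 'key' -> duplicate (unique so far: 7)
Unique types: ('built', 'clock', 'key', 'loud', 'often', 'table', 'window')
Vocabulary size: 7

7


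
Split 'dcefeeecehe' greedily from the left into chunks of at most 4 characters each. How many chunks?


'dcefeeecehe' has 11 characters.
Chunking with max size 4:
  Chunk 1: 'dcef' (positions 0-3)
  Chunk 2: 'eeec' (positions 4-7)
  Chunk 3: 'ehe' (positions 8-10)
Total chunks: ceil(11 / 4) = 3

3


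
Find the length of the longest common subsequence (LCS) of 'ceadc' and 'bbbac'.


DP table for LCS of 'ceadc' and 'bbbac':
       b  b  b  a  c
    0  0  0  0  0  0
  c 0  0  0  0  0  1
  e 0  0  0  0  0  1
  a 0  0  0  0  1  1
  d 0  0  0  0  1  1
  c 0  0  0  0  1  2
LCS: 'ac'
LCS length = 2

2


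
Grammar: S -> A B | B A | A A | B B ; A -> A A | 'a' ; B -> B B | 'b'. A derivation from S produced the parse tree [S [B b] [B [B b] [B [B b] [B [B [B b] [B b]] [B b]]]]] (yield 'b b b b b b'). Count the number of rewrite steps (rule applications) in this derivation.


Every bracketed nonterminal node [X ...] in the tree is produced by exactly one rule application.
Reading the tree off as a leftmost derivation:
  Step 1: S  =>  B B   (applied S -> B B)
  Step 2: B B  =>  b B   (applied B -> b)
  Step 3: b B  =>  b B B   (applied B -> B B)
  Step 4: b B B  =>  b b B   (applied B -> b)
  Step 5: b b B  =>  b b B B   (applied B -> B B)
  Step 6: b b B B  =>  b b b B   (applied B -> b)
  Step 7: b b b B  =>  b b b B B   (applied B -> B B)
  Step 8: b b b B B  =>  b b b B B B   (applied B -> B B)
  Step 9: b b b B B B  =>  b b b b B B   (applied B -> b)
  Step 10: b b b b B B  =>  b b b b b B   (applied B -> b)
  Step 11: b b b b b B  =>  b b b b b b   (applied B -> b)
Final yield: b b b b b b
Total rewrite steps: 11

11


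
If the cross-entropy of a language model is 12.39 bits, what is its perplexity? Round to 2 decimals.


Perplexity formula: PP = 2^H
H = 12.39
PP = 2^12.39
Decompose: 2^12.39 = 2^12 * 2^0.39
2^12 = 4096, 2^0.39 ~ 1.3103934
PP ~ 4096 * 1.3103934 = 5367.3713664
Rounded to 2 decimals: 5367.37

5367.37


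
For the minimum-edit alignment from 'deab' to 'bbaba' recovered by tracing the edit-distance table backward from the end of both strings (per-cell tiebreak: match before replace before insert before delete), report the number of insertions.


Edit distance = 3. Backtracking from cell (4, 5) with preference match > replace > insert > delete,
then listing the resulting alignment 'deab' -> 'bbaba' left to right:
  Step 1: replace d->b
  Step 2: replace e->b
  Step 3: keep 'a'
  Step 4: keep 'b'
  Step 5: insert 'a' [insertion #1]
Total insertions: 1

1


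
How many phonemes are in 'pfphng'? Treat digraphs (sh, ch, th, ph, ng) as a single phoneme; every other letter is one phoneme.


Parsing 'pfphng' greedily, digraphs first:
  'p' -> consonant phoneme (phonemes so far: 1)
  'f' -> consonant phoneme (phonemes so far: 2)
  'ph' -> digraph (1 consonant phoneme) (phonemes so far: 3)
  'ng' -> digraph (1 consonant phoneme) (phonemes so far: 4)
Total phonemes: 4

4


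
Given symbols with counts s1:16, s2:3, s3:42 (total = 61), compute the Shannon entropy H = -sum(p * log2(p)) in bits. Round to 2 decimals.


Computing entropy H = -sum(p_i * log2(p_i)):
  s1: p = 16/61 = 0.2623, -p*log2(p) = 0.5064
  s2: p = 3/61 = 0.0492, -p*log2(p) = 0.2137
  s3: p = 42/61 = 0.6885, -p*log2(p) = 0.3707
H = sum of terms = 1.0908
Rounded to 2 decimals: 1.09

1.09


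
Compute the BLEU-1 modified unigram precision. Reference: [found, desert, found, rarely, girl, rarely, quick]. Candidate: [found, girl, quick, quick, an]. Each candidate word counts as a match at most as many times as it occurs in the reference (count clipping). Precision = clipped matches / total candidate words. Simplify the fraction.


Reference word counts: {'desert': 1, 'found': 2, 'girl': 1, 'quick': 1, 'rarely': 2}
Checking each candidate word (with clipping):
  'found' -> in reference (ref count 2, used 1/2) -> match (matches: 1)
  'girl' -> in reference (ref count 1, used 1/1) -> match (matches: 2)
  'quick' -> in reference (ref count 1, used 1/1) -> match (matches: 3)
  'quick' -> ref count 1 already used up (1/1) -> clipped, no match (matches: 3)
  'an' -> not in reference -> no match (matches: 3)
Clipped matches: 3, Candidate length: 5
Precision = 3/5

3/5


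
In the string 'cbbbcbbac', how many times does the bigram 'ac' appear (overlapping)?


Scanning 'cbbbcbbac' for bigram 'ac':
  Position 0: 'cb' -> no
  Position 1: 'bb' -> no
  Position 2: 'bb' -> no
  Position 3: 'bc' -> no
  Position 4: 'cb' -> no
  Position 5: 'bb' -> no
  Position 6: 'ba' -> no
  Position 7: 'ac' -> MATCH
Total matches: 1

1
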